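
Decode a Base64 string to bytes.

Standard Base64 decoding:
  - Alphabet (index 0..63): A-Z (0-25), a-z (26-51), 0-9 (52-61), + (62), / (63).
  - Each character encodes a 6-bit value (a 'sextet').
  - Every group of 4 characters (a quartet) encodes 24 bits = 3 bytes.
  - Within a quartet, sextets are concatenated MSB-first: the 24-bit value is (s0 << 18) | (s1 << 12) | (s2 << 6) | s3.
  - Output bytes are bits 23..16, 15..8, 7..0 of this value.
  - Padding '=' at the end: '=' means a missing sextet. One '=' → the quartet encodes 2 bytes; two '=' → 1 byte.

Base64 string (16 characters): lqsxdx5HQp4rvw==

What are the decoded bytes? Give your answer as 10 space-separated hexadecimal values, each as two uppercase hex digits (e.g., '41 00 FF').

After char 0 ('l'=37): chars_in_quartet=1 acc=0x25 bytes_emitted=0
After char 1 ('q'=42): chars_in_quartet=2 acc=0x96A bytes_emitted=0
After char 2 ('s'=44): chars_in_quartet=3 acc=0x25AAC bytes_emitted=0
After char 3 ('x'=49): chars_in_quartet=4 acc=0x96AB31 -> emit 96 AB 31, reset; bytes_emitted=3
After char 4 ('d'=29): chars_in_quartet=1 acc=0x1D bytes_emitted=3
After char 5 ('x'=49): chars_in_quartet=2 acc=0x771 bytes_emitted=3
After char 6 ('5'=57): chars_in_quartet=3 acc=0x1DC79 bytes_emitted=3
After char 7 ('H'=7): chars_in_quartet=4 acc=0x771E47 -> emit 77 1E 47, reset; bytes_emitted=6
After char 8 ('Q'=16): chars_in_quartet=1 acc=0x10 bytes_emitted=6
After char 9 ('p'=41): chars_in_quartet=2 acc=0x429 bytes_emitted=6
After char 10 ('4'=56): chars_in_quartet=3 acc=0x10A78 bytes_emitted=6
After char 11 ('r'=43): chars_in_quartet=4 acc=0x429E2B -> emit 42 9E 2B, reset; bytes_emitted=9
After char 12 ('v'=47): chars_in_quartet=1 acc=0x2F bytes_emitted=9
After char 13 ('w'=48): chars_in_quartet=2 acc=0xBF0 bytes_emitted=9
Padding '==': partial quartet acc=0xBF0 -> emit BF; bytes_emitted=10

Answer: 96 AB 31 77 1E 47 42 9E 2B BF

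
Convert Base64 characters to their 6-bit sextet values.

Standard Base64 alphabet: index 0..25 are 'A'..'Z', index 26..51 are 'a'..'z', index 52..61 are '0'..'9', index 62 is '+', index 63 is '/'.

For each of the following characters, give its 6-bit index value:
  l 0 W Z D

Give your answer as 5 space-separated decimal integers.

'l': a..z range, 26 + ord('l') − ord('a') = 37
'0': 0..9 range, 52 + ord('0') − ord('0') = 52
'W': A..Z range, ord('W') − ord('A') = 22
'Z': A..Z range, ord('Z') − ord('A') = 25
'D': A..Z range, ord('D') − ord('A') = 3

Answer: 37 52 22 25 3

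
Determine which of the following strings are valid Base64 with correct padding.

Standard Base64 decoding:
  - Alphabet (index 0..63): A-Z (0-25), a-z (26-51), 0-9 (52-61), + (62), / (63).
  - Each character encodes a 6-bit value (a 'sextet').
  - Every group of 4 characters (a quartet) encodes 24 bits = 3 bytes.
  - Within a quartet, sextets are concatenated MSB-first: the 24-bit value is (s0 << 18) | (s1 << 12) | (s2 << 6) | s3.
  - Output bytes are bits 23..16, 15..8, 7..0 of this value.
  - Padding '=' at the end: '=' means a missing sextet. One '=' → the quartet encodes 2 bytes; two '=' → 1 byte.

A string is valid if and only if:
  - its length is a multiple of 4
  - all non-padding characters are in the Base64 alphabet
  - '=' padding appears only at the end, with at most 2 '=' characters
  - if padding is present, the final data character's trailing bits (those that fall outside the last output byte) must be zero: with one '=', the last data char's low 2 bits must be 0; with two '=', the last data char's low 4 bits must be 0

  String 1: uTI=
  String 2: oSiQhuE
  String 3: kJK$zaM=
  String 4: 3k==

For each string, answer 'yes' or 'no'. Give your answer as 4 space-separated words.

Answer: yes no no no

Derivation:
String 1: 'uTI=' → valid
String 2: 'oSiQhuE' → invalid (len=7 not mult of 4)
String 3: 'kJK$zaM=' → invalid (bad char(s): ['$'])
String 4: '3k==' → invalid (bad trailing bits)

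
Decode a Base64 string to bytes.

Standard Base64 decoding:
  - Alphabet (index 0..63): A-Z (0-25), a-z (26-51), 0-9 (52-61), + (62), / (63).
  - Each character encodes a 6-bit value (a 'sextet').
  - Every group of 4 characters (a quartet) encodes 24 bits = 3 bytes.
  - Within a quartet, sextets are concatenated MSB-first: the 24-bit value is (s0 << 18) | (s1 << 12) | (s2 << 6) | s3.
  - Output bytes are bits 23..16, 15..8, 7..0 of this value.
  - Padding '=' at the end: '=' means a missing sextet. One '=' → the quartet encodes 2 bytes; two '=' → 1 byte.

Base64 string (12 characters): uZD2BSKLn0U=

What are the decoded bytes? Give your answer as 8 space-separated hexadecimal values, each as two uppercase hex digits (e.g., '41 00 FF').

After char 0 ('u'=46): chars_in_quartet=1 acc=0x2E bytes_emitted=0
After char 1 ('Z'=25): chars_in_quartet=2 acc=0xB99 bytes_emitted=0
After char 2 ('D'=3): chars_in_quartet=3 acc=0x2E643 bytes_emitted=0
After char 3 ('2'=54): chars_in_quartet=4 acc=0xB990F6 -> emit B9 90 F6, reset; bytes_emitted=3
After char 4 ('B'=1): chars_in_quartet=1 acc=0x1 bytes_emitted=3
After char 5 ('S'=18): chars_in_quartet=2 acc=0x52 bytes_emitted=3
After char 6 ('K'=10): chars_in_quartet=3 acc=0x148A bytes_emitted=3
After char 7 ('L'=11): chars_in_quartet=4 acc=0x5228B -> emit 05 22 8B, reset; bytes_emitted=6
After char 8 ('n'=39): chars_in_quartet=1 acc=0x27 bytes_emitted=6
After char 9 ('0'=52): chars_in_quartet=2 acc=0x9F4 bytes_emitted=6
After char 10 ('U'=20): chars_in_quartet=3 acc=0x27D14 bytes_emitted=6
Padding '=': partial quartet acc=0x27D14 -> emit 9F 45; bytes_emitted=8

Answer: B9 90 F6 05 22 8B 9F 45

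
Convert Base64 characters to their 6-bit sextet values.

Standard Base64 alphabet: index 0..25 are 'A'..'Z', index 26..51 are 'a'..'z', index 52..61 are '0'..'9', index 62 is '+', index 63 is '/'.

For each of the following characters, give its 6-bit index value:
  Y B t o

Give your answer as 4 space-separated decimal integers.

Answer: 24 1 45 40

Derivation:
'Y': A..Z range, ord('Y') − ord('A') = 24
'B': A..Z range, ord('B') − ord('A') = 1
't': a..z range, 26 + ord('t') − ord('a') = 45
'o': a..z range, 26 + ord('o') − ord('a') = 40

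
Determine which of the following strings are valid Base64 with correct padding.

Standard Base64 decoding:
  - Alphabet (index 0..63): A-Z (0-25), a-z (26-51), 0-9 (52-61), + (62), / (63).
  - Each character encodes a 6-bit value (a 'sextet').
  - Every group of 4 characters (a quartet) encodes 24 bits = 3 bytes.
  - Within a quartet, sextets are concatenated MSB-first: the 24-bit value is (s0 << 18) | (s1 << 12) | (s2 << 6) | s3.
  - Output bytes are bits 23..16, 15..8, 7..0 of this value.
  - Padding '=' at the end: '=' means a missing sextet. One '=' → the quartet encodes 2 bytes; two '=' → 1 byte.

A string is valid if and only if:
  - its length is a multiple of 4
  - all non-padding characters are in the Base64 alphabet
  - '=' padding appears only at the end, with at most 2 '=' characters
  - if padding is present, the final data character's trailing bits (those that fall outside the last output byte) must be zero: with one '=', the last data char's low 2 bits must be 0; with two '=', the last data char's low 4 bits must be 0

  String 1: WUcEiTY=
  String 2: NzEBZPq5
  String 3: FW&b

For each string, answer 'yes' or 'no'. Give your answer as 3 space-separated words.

String 1: 'WUcEiTY=' → valid
String 2: 'NzEBZPq5' → valid
String 3: 'FW&b' → invalid (bad char(s): ['&'])

Answer: yes yes no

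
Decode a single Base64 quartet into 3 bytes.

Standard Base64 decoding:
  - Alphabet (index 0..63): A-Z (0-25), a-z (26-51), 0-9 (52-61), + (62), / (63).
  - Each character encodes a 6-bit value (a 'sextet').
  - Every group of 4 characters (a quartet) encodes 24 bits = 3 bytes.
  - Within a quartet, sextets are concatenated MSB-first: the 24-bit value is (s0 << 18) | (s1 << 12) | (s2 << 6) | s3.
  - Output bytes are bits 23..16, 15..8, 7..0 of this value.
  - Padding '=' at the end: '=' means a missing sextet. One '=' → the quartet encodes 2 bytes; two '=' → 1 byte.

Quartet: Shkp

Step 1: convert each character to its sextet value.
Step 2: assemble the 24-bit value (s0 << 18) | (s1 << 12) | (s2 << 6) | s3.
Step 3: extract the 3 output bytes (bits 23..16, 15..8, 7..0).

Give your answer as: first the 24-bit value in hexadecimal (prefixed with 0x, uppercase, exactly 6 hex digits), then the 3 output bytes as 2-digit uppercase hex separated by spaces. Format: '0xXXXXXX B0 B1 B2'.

Answer: 0x4A1929 4A 19 29

Derivation:
Sextets: S=18, h=33, k=36, p=41
24-bit: (18<<18) | (33<<12) | (36<<6) | 41
      = 0x480000 | 0x021000 | 0x000900 | 0x000029
      = 0x4A1929
Bytes: (v>>16)&0xFF=4A, (v>>8)&0xFF=19, v&0xFF=29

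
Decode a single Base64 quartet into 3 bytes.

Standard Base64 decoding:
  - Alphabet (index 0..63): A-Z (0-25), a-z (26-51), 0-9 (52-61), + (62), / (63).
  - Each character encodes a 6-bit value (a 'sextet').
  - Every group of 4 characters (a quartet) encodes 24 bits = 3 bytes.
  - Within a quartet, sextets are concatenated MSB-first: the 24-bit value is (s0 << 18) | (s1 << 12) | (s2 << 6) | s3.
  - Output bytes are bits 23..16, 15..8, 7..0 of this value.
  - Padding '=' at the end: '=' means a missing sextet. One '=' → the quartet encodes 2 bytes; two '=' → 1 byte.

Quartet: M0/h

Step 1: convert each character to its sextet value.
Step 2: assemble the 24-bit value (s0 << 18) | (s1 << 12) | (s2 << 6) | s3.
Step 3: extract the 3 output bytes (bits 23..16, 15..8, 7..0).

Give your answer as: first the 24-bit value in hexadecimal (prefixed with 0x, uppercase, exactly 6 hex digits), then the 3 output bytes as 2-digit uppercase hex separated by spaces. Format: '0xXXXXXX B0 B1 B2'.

Answer: 0x334FE1 33 4F E1

Derivation:
Sextets: M=12, 0=52, /=63, h=33
24-bit: (12<<18) | (52<<12) | (63<<6) | 33
      = 0x300000 | 0x034000 | 0x000FC0 | 0x000021
      = 0x334FE1
Bytes: (v>>16)&0xFF=33, (v>>8)&0xFF=4F, v&0xFF=E1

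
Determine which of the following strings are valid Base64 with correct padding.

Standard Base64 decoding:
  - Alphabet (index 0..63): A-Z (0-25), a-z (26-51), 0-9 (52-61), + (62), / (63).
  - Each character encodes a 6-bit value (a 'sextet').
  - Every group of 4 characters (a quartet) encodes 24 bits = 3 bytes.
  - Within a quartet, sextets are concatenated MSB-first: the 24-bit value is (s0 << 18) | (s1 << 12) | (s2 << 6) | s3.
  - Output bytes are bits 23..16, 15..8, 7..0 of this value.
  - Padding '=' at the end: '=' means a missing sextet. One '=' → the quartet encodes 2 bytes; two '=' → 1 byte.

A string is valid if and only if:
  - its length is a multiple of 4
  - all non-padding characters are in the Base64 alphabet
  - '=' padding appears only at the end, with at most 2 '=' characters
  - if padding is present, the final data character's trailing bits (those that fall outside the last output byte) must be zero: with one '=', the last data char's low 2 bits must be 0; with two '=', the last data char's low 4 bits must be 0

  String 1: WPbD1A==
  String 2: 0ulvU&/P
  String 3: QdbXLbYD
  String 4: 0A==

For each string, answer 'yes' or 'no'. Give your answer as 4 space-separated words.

String 1: 'WPbD1A==' → valid
String 2: '0ulvU&/P' → invalid (bad char(s): ['&'])
String 3: 'QdbXLbYD' → valid
String 4: '0A==' → valid

Answer: yes no yes yes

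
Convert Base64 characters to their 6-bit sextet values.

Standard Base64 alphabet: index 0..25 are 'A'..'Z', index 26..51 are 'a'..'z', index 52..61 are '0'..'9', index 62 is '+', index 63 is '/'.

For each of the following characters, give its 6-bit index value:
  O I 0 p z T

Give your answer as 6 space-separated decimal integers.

'O': A..Z range, ord('O') − ord('A') = 14
'I': A..Z range, ord('I') − ord('A') = 8
'0': 0..9 range, 52 + ord('0') − ord('0') = 52
'p': a..z range, 26 + ord('p') − ord('a') = 41
'z': a..z range, 26 + ord('z') − ord('a') = 51
'T': A..Z range, ord('T') − ord('A') = 19

Answer: 14 8 52 41 51 19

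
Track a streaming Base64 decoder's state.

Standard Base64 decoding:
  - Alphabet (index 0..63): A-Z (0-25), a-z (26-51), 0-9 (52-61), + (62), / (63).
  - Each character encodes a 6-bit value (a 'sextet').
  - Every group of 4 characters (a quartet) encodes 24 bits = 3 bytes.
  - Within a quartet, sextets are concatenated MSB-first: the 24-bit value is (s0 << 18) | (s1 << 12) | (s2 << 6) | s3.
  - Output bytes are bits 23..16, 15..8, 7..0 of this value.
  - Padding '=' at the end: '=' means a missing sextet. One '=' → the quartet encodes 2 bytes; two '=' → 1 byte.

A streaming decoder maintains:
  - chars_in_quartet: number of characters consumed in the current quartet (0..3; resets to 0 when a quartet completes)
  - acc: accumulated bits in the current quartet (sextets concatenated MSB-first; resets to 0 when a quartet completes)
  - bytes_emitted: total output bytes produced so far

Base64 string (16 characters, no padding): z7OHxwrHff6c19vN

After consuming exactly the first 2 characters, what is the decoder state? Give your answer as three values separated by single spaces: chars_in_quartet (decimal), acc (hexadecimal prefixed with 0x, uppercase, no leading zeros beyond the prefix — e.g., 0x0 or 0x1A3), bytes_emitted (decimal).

After char 0 ('z'=51): chars_in_quartet=1 acc=0x33 bytes_emitted=0
After char 1 ('7'=59): chars_in_quartet=2 acc=0xCFB bytes_emitted=0

Answer: 2 0xCFB 0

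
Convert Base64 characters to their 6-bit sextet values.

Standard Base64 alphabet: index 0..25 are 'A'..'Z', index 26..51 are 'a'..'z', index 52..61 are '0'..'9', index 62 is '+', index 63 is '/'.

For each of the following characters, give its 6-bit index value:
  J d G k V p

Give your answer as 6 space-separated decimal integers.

'J': A..Z range, ord('J') − ord('A') = 9
'd': a..z range, 26 + ord('d') − ord('a') = 29
'G': A..Z range, ord('G') − ord('A') = 6
'k': a..z range, 26 + ord('k') − ord('a') = 36
'V': A..Z range, ord('V') − ord('A') = 21
'p': a..z range, 26 + ord('p') − ord('a') = 41

Answer: 9 29 6 36 21 41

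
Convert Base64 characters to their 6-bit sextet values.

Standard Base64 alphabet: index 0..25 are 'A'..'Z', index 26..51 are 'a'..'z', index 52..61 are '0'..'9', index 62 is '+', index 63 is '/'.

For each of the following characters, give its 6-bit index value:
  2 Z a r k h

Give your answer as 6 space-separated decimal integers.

Answer: 54 25 26 43 36 33

Derivation:
'2': 0..9 range, 52 + ord('2') − ord('0') = 54
'Z': A..Z range, ord('Z') − ord('A') = 25
'a': a..z range, 26 + ord('a') − ord('a') = 26
'r': a..z range, 26 + ord('r') − ord('a') = 43
'k': a..z range, 26 + ord('k') − ord('a') = 36
'h': a..z range, 26 + ord('h') − ord('a') = 33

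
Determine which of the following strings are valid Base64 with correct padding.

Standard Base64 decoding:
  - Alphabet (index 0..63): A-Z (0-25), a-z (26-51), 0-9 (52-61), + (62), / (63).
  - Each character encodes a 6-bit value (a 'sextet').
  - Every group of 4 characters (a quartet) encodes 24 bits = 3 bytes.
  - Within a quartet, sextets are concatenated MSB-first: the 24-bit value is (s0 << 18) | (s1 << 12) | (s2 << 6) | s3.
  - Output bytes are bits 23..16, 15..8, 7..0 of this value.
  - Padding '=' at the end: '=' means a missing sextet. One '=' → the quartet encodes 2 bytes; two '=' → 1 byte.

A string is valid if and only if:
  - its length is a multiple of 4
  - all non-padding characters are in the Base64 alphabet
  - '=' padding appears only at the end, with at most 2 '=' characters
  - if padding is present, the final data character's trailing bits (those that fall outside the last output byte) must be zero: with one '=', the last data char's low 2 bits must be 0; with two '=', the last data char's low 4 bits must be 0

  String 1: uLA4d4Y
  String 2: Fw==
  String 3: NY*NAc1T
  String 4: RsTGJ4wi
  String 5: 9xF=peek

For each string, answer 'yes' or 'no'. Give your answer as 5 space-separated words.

Answer: no yes no yes no

Derivation:
String 1: 'uLA4d4Y' → invalid (len=7 not mult of 4)
String 2: 'Fw==' → valid
String 3: 'NY*NAc1T' → invalid (bad char(s): ['*'])
String 4: 'RsTGJ4wi' → valid
String 5: '9xF=peek' → invalid (bad char(s): ['=']; '=' in middle)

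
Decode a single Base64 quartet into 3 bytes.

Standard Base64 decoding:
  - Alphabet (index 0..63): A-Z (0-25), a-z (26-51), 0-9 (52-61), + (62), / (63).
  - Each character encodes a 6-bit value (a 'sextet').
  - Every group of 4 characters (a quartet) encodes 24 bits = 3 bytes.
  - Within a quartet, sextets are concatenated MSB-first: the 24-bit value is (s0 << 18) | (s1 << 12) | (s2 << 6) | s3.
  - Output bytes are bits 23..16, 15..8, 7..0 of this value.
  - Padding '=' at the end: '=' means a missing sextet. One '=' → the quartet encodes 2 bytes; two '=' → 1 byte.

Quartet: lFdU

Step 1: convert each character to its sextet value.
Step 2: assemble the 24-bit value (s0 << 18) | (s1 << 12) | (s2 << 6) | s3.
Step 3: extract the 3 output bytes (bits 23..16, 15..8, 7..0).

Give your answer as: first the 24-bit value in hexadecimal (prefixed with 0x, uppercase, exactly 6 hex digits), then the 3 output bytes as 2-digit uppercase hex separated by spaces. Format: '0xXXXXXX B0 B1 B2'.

Sextets: l=37, F=5, d=29, U=20
24-bit: (37<<18) | (5<<12) | (29<<6) | 20
      = 0x940000 | 0x005000 | 0x000740 | 0x000014
      = 0x945754
Bytes: (v>>16)&0xFF=94, (v>>8)&0xFF=57, v&0xFF=54

Answer: 0x945754 94 57 54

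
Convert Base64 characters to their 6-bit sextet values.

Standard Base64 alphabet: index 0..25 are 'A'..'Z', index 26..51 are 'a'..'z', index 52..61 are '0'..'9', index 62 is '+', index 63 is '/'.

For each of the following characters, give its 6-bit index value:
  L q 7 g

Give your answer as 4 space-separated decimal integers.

Answer: 11 42 59 32

Derivation:
'L': A..Z range, ord('L') − ord('A') = 11
'q': a..z range, 26 + ord('q') − ord('a') = 42
'7': 0..9 range, 52 + ord('7') − ord('0') = 59
'g': a..z range, 26 + ord('g') − ord('a') = 32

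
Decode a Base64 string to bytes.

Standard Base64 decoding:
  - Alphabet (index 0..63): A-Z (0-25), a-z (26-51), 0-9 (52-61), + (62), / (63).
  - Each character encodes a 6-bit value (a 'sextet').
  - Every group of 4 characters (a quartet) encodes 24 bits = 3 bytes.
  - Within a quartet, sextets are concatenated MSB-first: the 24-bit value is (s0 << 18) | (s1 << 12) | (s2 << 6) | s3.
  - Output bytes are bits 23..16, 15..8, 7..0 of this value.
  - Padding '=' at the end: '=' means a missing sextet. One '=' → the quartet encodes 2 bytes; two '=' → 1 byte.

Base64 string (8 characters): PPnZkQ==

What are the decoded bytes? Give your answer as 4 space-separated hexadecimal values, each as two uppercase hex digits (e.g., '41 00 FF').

After char 0 ('P'=15): chars_in_quartet=1 acc=0xF bytes_emitted=0
After char 1 ('P'=15): chars_in_quartet=2 acc=0x3CF bytes_emitted=0
After char 2 ('n'=39): chars_in_quartet=3 acc=0xF3E7 bytes_emitted=0
After char 3 ('Z'=25): chars_in_quartet=4 acc=0x3CF9D9 -> emit 3C F9 D9, reset; bytes_emitted=3
After char 4 ('k'=36): chars_in_quartet=1 acc=0x24 bytes_emitted=3
After char 5 ('Q'=16): chars_in_quartet=2 acc=0x910 bytes_emitted=3
Padding '==': partial quartet acc=0x910 -> emit 91; bytes_emitted=4

Answer: 3C F9 D9 91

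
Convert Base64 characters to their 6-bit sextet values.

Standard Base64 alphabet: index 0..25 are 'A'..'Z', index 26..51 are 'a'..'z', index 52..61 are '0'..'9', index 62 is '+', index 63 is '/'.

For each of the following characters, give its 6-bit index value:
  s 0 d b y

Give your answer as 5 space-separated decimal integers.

's': a..z range, 26 + ord('s') − ord('a') = 44
'0': 0..9 range, 52 + ord('0') − ord('0') = 52
'd': a..z range, 26 + ord('d') − ord('a') = 29
'b': a..z range, 26 + ord('b') − ord('a') = 27
'y': a..z range, 26 + ord('y') − ord('a') = 50

Answer: 44 52 29 27 50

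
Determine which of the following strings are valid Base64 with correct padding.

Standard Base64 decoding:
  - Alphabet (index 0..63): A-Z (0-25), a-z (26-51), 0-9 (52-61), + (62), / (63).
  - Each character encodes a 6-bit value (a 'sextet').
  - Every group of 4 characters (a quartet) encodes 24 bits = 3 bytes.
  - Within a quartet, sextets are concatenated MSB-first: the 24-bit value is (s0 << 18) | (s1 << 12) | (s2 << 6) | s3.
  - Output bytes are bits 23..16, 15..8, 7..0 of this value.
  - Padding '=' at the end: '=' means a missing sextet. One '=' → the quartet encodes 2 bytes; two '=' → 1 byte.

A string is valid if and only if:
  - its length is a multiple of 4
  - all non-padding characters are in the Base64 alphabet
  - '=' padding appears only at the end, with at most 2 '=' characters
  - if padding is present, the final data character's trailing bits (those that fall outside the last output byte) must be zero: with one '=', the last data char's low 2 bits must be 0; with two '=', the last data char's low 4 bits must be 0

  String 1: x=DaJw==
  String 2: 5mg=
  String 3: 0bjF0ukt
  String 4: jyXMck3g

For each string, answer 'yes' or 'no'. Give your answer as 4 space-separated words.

Answer: no yes yes yes

Derivation:
String 1: 'x=DaJw==' → invalid (bad char(s): ['=']; '=' in middle)
String 2: '5mg=' → valid
String 3: '0bjF0ukt' → valid
String 4: 'jyXMck3g' → valid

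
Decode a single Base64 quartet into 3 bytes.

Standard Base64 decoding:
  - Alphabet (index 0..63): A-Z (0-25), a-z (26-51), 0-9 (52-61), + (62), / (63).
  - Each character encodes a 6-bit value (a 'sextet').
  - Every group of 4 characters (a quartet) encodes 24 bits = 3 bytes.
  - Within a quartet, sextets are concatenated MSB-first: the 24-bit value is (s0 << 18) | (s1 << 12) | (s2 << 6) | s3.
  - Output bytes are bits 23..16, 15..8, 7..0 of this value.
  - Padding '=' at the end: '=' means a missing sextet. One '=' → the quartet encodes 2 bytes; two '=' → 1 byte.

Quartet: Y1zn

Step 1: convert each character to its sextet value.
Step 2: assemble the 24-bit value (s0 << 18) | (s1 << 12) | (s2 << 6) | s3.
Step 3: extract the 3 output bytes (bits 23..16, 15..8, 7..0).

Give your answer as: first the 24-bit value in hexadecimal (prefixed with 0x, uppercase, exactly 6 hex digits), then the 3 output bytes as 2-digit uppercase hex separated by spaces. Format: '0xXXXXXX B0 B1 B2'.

Answer: 0x635CE7 63 5C E7

Derivation:
Sextets: Y=24, 1=53, z=51, n=39
24-bit: (24<<18) | (53<<12) | (51<<6) | 39
      = 0x600000 | 0x035000 | 0x000CC0 | 0x000027
      = 0x635CE7
Bytes: (v>>16)&0xFF=63, (v>>8)&0xFF=5C, v&0xFF=E7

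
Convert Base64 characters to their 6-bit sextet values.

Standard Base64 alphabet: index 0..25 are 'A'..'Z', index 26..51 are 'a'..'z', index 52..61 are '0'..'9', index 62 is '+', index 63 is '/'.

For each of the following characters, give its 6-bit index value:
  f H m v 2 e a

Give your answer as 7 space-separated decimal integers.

Answer: 31 7 38 47 54 30 26

Derivation:
'f': a..z range, 26 + ord('f') − ord('a') = 31
'H': A..Z range, ord('H') − ord('A') = 7
'm': a..z range, 26 + ord('m') − ord('a') = 38
'v': a..z range, 26 + ord('v') − ord('a') = 47
'2': 0..9 range, 52 + ord('2') − ord('0') = 54
'e': a..z range, 26 + ord('e') − ord('a') = 30
'a': a..z range, 26 + ord('a') − ord('a') = 26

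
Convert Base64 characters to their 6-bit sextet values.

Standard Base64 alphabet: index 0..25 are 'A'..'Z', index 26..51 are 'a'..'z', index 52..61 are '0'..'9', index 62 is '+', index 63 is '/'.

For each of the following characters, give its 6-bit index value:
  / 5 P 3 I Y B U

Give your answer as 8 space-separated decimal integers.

'/': index 63
'5': 0..9 range, 52 + ord('5') − ord('0') = 57
'P': A..Z range, ord('P') − ord('A') = 15
'3': 0..9 range, 52 + ord('3') − ord('0') = 55
'I': A..Z range, ord('I') − ord('A') = 8
'Y': A..Z range, ord('Y') − ord('A') = 24
'B': A..Z range, ord('B') − ord('A') = 1
'U': A..Z range, ord('U') − ord('A') = 20

Answer: 63 57 15 55 8 24 1 20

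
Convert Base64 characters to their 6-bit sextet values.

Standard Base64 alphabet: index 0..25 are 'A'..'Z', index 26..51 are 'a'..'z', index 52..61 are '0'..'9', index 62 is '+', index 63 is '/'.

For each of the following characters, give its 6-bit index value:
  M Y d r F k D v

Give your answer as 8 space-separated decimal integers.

'M': A..Z range, ord('M') − ord('A') = 12
'Y': A..Z range, ord('Y') − ord('A') = 24
'd': a..z range, 26 + ord('d') − ord('a') = 29
'r': a..z range, 26 + ord('r') − ord('a') = 43
'F': A..Z range, ord('F') − ord('A') = 5
'k': a..z range, 26 + ord('k') − ord('a') = 36
'D': A..Z range, ord('D') − ord('A') = 3
'v': a..z range, 26 + ord('v') − ord('a') = 47

Answer: 12 24 29 43 5 36 3 47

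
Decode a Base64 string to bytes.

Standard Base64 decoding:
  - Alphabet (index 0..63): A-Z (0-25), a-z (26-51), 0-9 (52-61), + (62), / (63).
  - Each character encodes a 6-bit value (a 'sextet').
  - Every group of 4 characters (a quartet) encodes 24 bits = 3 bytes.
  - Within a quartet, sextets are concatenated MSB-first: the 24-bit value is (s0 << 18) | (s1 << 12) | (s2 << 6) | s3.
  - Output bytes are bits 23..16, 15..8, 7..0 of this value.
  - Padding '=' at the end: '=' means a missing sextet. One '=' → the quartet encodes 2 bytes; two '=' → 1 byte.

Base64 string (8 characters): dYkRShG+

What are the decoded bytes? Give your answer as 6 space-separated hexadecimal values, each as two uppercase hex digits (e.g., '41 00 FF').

Answer: 75 89 11 4A 11 BE

Derivation:
After char 0 ('d'=29): chars_in_quartet=1 acc=0x1D bytes_emitted=0
After char 1 ('Y'=24): chars_in_quartet=2 acc=0x758 bytes_emitted=0
After char 2 ('k'=36): chars_in_quartet=3 acc=0x1D624 bytes_emitted=0
After char 3 ('R'=17): chars_in_quartet=4 acc=0x758911 -> emit 75 89 11, reset; bytes_emitted=3
After char 4 ('S'=18): chars_in_quartet=1 acc=0x12 bytes_emitted=3
After char 5 ('h'=33): chars_in_quartet=2 acc=0x4A1 bytes_emitted=3
After char 6 ('G'=6): chars_in_quartet=3 acc=0x12846 bytes_emitted=3
After char 7 ('+'=62): chars_in_quartet=4 acc=0x4A11BE -> emit 4A 11 BE, reset; bytes_emitted=6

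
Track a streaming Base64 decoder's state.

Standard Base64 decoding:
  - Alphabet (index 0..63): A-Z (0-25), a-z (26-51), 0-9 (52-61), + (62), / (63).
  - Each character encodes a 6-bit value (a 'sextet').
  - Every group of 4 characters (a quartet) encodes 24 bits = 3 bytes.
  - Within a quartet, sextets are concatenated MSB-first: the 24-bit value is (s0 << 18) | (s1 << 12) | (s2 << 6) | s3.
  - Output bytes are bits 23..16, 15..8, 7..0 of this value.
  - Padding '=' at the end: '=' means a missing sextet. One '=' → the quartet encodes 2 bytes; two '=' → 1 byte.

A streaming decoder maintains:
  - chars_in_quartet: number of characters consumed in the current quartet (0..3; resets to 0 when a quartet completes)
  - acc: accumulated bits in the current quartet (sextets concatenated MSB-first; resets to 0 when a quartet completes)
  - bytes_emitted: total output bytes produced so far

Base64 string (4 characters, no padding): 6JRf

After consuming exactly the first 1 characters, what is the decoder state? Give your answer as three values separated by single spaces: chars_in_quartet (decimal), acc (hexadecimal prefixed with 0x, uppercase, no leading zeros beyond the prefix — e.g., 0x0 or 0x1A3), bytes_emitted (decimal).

After char 0 ('6'=58): chars_in_quartet=1 acc=0x3A bytes_emitted=0

Answer: 1 0x3A 0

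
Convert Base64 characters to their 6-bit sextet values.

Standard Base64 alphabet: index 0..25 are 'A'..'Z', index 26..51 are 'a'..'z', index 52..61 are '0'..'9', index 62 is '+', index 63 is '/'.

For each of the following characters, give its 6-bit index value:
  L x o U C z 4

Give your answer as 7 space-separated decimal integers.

Answer: 11 49 40 20 2 51 56

Derivation:
'L': A..Z range, ord('L') − ord('A') = 11
'x': a..z range, 26 + ord('x') − ord('a') = 49
'o': a..z range, 26 + ord('o') − ord('a') = 40
'U': A..Z range, ord('U') − ord('A') = 20
'C': A..Z range, ord('C') − ord('A') = 2
'z': a..z range, 26 + ord('z') − ord('a') = 51
'4': 0..9 range, 52 + ord('4') − ord('0') = 56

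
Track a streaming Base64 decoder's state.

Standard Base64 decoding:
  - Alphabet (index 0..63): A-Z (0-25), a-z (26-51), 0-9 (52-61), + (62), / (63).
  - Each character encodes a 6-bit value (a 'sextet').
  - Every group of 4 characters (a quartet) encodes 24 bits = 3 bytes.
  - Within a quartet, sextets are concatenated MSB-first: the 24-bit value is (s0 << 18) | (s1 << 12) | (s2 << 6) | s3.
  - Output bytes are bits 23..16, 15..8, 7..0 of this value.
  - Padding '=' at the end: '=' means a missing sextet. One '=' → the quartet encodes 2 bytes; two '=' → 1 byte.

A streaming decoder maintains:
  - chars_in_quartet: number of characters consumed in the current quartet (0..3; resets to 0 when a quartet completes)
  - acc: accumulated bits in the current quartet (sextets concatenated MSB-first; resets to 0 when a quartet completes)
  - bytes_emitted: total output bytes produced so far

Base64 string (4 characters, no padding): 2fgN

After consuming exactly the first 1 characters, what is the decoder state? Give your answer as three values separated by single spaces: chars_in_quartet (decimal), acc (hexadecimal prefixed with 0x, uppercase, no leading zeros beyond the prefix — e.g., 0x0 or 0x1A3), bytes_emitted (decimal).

After char 0 ('2'=54): chars_in_quartet=1 acc=0x36 bytes_emitted=0

Answer: 1 0x36 0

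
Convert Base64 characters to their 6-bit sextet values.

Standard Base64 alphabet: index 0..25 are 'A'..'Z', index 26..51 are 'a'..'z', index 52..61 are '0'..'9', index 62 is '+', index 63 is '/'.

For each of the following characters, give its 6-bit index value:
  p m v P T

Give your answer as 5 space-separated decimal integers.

'p': a..z range, 26 + ord('p') − ord('a') = 41
'm': a..z range, 26 + ord('m') − ord('a') = 38
'v': a..z range, 26 + ord('v') − ord('a') = 47
'P': A..Z range, ord('P') − ord('A') = 15
'T': A..Z range, ord('T') − ord('A') = 19

Answer: 41 38 47 15 19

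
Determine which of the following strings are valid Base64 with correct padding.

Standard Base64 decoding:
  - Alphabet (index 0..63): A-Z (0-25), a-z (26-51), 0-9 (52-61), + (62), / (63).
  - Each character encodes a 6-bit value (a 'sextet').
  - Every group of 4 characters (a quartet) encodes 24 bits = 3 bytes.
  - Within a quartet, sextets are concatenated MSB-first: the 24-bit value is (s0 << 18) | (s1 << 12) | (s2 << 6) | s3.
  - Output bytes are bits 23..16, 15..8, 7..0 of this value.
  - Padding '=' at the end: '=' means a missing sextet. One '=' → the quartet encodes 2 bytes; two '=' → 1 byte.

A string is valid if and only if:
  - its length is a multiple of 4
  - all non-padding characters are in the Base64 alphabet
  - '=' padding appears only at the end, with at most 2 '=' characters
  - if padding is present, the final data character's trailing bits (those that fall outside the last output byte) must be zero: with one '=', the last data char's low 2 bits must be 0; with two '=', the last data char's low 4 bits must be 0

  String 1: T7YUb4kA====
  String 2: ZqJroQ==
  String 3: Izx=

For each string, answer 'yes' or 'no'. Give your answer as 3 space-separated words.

Answer: no yes no

Derivation:
String 1: 'T7YUb4kA====' → invalid (4 pad chars (max 2))
String 2: 'ZqJroQ==' → valid
String 3: 'Izx=' → invalid (bad trailing bits)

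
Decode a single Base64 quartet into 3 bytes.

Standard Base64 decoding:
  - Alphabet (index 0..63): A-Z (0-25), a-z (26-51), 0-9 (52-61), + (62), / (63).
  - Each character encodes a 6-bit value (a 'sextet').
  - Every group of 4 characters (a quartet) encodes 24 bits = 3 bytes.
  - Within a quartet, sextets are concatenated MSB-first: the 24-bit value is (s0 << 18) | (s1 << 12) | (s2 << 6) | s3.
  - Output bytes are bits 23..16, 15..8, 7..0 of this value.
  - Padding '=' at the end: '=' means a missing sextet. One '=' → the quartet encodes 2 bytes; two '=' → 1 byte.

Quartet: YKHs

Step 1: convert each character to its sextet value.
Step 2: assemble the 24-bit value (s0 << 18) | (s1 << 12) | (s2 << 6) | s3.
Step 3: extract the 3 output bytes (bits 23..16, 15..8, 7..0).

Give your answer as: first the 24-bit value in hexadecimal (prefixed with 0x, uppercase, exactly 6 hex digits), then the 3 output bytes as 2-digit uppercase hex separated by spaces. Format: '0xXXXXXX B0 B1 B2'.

Sextets: Y=24, K=10, H=7, s=44
24-bit: (24<<18) | (10<<12) | (7<<6) | 44
      = 0x600000 | 0x00A000 | 0x0001C0 | 0x00002C
      = 0x60A1EC
Bytes: (v>>16)&0xFF=60, (v>>8)&0xFF=A1, v&0xFF=EC

Answer: 0x60A1EC 60 A1 EC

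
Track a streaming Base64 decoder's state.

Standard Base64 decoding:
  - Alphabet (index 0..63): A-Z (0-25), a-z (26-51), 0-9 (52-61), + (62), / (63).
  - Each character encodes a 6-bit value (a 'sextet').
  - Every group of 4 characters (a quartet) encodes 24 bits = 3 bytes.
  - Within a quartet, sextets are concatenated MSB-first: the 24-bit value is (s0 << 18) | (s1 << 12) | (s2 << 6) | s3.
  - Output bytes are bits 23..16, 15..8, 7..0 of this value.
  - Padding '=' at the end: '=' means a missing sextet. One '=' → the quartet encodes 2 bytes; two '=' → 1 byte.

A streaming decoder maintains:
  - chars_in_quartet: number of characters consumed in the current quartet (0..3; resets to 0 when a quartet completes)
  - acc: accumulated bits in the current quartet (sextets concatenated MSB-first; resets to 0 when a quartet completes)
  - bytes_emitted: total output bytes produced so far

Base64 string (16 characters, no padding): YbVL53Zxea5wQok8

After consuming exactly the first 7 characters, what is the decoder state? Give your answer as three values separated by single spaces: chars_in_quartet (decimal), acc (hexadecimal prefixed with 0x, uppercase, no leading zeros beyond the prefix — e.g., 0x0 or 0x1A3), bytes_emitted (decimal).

After char 0 ('Y'=24): chars_in_quartet=1 acc=0x18 bytes_emitted=0
After char 1 ('b'=27): chars_in_quartet=2 acc=0x61B bytes_emitted=0
After char 2 ('V'=21): chars_in_quartet=3 acc=0x186D5 bytes_emitted=0
After char 3 ('L'=11): chars_in_quartet=4 acc=0x61B54B -> emit 61 B5 4B, reset; bytes_emitted=3
After char 4 ('5'=57): chars_in_quartet=1 acc=0x39 bytes_emitted=3
After char 5 ('3'=55): chars_in_quartet=2 acc=0xE77 bytes_emitted=3
After char 6 ('Z'=25): chars_in_quartet=3 acc=0x39DD9 bytes_emitted=3

Answer: 3 0x39DD9 3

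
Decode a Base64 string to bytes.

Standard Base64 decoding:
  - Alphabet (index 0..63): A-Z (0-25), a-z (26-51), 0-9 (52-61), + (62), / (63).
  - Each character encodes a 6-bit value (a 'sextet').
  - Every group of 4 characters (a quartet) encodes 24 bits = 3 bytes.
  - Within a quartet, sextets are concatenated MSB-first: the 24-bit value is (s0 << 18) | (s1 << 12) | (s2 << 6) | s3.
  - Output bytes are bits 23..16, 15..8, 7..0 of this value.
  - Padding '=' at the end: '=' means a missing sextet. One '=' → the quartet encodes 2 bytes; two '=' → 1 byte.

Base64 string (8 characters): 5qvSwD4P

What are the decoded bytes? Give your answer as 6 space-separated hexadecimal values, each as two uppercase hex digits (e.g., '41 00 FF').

Answer: E6 AB D2 C0 3E 0F

Derivation:
After char 0 ('5'=57): chars_in_quartet=1 acc=0x39 bytes_emitted=0
After char 1 ('q'=42): chars_in_quartet=2 acc=0xE6A bytes_emitted=0
After char 2 ('v'=47): chars_in_quartet=3 acc=0x39AAF bytes_emitted=0
After char 3 ('S'=18): chars_in_quartet=4 acc=0xE6ABD2 -> emit E6 AB D2, reset; bytes_emitted=3
After char 4 ('w'=48): chars_in_quartet=1 acc=0x30 bytes_emitted=3
After char 5 ('D'=3): chars_in_quartet=2 acc=0xC03 bytes_emitted=3
After char 6 ('4'=56): chars_in_quartet=3 acc=0x300F8 bytes_emitted=3
After char 7 ('P'=15): chars_in_quartet=4 acc=0xC03E0F -> emit C0 3E 0F, reset; bytes_emitted=6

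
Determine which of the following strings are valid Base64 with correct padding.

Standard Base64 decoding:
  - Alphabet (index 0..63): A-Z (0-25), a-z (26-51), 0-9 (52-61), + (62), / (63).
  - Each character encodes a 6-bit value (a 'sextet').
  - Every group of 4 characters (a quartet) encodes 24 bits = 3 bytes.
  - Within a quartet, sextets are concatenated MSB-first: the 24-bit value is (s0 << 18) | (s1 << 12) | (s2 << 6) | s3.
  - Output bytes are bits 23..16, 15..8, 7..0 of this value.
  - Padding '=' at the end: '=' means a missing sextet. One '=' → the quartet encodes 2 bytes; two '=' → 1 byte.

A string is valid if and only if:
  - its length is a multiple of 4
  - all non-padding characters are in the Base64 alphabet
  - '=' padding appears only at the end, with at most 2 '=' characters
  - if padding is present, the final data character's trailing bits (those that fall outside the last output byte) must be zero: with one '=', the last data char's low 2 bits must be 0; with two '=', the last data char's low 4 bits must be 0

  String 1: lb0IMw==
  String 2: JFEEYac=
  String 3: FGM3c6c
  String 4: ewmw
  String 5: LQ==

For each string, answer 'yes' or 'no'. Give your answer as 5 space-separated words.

Answer: yes yes no yes yes

Derivation:
String 1: 'lb0IMw==' → valid
String 2: 'JFEEYac=' → valid
String 3: 'FGM3c6c' → invalid (len=7 not mult of 4)
String 4: 'ewmw' → valid
String 5: 'LQ==' → valid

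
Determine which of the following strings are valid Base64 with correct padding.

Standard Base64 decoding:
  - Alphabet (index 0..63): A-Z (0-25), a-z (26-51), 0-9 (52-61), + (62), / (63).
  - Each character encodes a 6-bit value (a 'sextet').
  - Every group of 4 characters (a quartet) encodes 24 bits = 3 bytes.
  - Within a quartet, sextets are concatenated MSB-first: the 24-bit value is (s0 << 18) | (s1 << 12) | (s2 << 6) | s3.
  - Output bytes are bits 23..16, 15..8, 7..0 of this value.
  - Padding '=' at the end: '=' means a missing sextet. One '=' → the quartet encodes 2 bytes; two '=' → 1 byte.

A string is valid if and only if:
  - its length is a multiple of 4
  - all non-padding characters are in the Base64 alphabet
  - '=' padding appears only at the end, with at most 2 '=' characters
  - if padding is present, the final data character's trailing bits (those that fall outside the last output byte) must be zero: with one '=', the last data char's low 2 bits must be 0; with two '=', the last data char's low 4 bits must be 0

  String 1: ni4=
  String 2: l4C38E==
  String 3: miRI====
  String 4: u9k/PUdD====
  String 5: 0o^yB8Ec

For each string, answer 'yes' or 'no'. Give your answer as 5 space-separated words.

Answer: yes no no no no

Derivation:
String 1: 'ni4=' → valid
String 2: 'l4C38E==' → invalid (bad trailing bits)
String 3: 'miRI====' → invalid (4 pad chars (max 2))
String 4: 'u9k/PUdD====' → invalid (4 pad chars (max 2))
String 5: '0o^yB8Ec' → invalid (bad char(s): ['^'])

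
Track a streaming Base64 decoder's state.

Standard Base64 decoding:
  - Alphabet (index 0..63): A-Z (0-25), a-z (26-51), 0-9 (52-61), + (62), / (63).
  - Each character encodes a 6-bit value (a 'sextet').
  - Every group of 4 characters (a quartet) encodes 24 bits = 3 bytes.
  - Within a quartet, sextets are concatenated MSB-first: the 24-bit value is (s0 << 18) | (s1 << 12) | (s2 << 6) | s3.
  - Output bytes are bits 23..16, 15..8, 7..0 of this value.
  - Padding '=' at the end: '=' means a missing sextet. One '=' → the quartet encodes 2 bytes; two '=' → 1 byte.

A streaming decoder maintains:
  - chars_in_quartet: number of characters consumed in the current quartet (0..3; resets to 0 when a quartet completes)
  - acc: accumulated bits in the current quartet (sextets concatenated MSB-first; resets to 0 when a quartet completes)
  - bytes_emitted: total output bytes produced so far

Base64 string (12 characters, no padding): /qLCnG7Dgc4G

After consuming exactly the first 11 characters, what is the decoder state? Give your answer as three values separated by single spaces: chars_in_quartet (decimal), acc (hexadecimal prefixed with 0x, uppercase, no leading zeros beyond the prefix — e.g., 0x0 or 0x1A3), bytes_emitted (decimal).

After char 0 ('/'=63): chars_in_quartet=1 acc=0x3F bytes_emitted=0
After char 1 ('q'=42): chars_in_quartet=2 acc=0xFEA bytes_emitted=0
After char 2 ('L'=11): chars_in_quartet=3 acc=0x3FA8B bytes_emitted=0
After char 3 ('C'=2): chars_in_quartet=4 acc=0xFEA2C2 -> emit FE A2 C2, reset; bytes_emitted=3
After char 4 ('n'=39): chars_in_quartet=1 acc=0x27 bytes_emitted=3
After char 5 ('G'=6): chars_in_quartet=2 acc=0x9C6 bytes_emitted=3
After char 6 ('7'=59): chars_in_quartet=3 acc=0x271BB bytes_emitted=3
After char 7 ('D'=3): chars_in_quartet=4 acc=0x9C6EC3 -> emit 9C 6E C3, reset; bytes_emitted=6
After char 8 ('g'=32): chars_in_quartet=1 acc=0x20 bytes_emitted=6
After char 9 ('c'=28): chars_in_quartet=2 acc=0x81C bytes_emitted=6
After char 10 ('4'=56): chars_in_quartet=3 acc=0x20738 bytes_emitted=6

Answer: 3 0x20738 6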